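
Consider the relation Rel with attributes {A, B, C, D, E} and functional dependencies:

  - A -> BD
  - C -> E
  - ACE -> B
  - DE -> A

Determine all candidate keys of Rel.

Attribute C never appears on the right-hand side of any dependency, so C must belong to every candidate key.
{C}⁺ = {C, E}, which is not all of the schema, so we must add further attributes.
{A, C}⁺: A→BD adds B, D; C→E adds E → {A, B, C, D, E}. Minimal: {C}⁺ = {C, E}; {A}⁺ = {A, B, D} — none reach the full schema.
{C, D}⁺: C→E adds E; DE→A adds A; A→BD adds B → {A, B, C, D, E}. Minimal: {D}⁺ = {D}; {C}⁺ = {C, E} — none reach the full schema.

{A, C}, {C, D}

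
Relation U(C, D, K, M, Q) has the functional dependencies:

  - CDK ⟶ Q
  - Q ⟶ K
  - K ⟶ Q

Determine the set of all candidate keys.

Attributes C, D, M never appear on any right-hand side, so every candidate key must contain {C, D, M}.
{C, D, M}⁺ = {C, D, M}, which is not all of the schema, so we must add further attributes.
{C, D, K, M}⁺: CDK→Q adds Q → {C, D, K, M, Q}.
{C, D, M, Q}⁺: Q→K adds K → {C, D, K, M, Q}.
Any other superkey contains one of these as a subset, so there are no further candidate keys.

{C, D, K, M}, {C, D, M, Q}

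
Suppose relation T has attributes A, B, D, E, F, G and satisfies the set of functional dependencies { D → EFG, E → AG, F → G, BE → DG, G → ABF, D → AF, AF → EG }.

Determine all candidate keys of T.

{D}⁺: D→EFG adds E, F, G; E→AG adds A; G→ABF adds B → {A, B, D, E, F, G}.
{E}⁺: E→AG adds A, G; G→ABF adds B, F; BE→DG adds D → {A, B, D, E, F, G}.
{F}⁺: F→G adds G; G→ABF adds A, B; AF→EG adds E; BE→DG adds D → {A, B, D, E, F, G}.
{G}⁺: G→ABF adds A, B, F; AF→EG adds E; BE→DG adds D → {A, B, D, E, F, G}.

{D}, {E}, {F}, {G}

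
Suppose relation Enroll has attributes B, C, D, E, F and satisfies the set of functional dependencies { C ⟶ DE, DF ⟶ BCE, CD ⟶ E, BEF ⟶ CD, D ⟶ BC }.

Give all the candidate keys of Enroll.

Attribute F never appears on the right-hand side of any dependency, so F must belong to every candidate key.
{F}⁺ = {F}, which is not all of the schema, so we must add further attributes.
{C, F}⁺: C→DE adds D, E; DF→BCE adds B → {B, C, D, E, F}.
{D, F}⁺: DF→BCE adds B, C, E → {B, C, D, E, F}.
{B, E, F}⁺: BEF→CD adds C, D → {B, C, D, E, F}.
Any other superkey contains one of these as a subset, so there are no further candidate keys.

CF, DF, BEF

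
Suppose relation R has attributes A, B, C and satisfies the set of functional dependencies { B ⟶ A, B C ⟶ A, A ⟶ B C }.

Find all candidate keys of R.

{A}, {B}

{A}⁺: A→BC adds B, C → {A, B, C}.
{B}⁺: B→A adds A; A→BC adds C → {A, B, C}.
Any other superkey contains one of these as a subset, so there are no further candidate keys.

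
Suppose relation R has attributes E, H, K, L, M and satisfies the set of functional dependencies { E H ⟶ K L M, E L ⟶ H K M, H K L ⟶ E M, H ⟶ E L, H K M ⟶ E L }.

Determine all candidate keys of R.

H, EL

{H}⁺: H→EL adds E, L; EH→KLM adds K, M → {E, H, K, L, M}.
{E, L}⁺: EL→HKM adds H, K, M → {E, H, K, L, M}. Minimal: {L}⁺ = {L}; {E}⁺ = {E} — none reach the full schema.
Any other superkey contains one of these as a subset, so there are no further candidate keys.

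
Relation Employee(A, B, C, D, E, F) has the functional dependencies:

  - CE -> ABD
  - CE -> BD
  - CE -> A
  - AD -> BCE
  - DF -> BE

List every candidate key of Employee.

{A, D, F}⁺: AD→BCE adds B, C, E → {A, B, C, D, E, F}. Minimal: {D, F}⁺ = {B, D, E, F}; {A, F}⁺ = {A, F}; {A, D}⁺ = {A, B, C, D, E} — none reach the full schema.
{C, D, F}⁺: DF→BE adds B, E; CE→ABD adds A → {A, B, C, D, E, F}. Minimal: {D, F}⁺ = {B, D, E, F}; {C, F}⁺ = {C, F}; {C, D}⁺ = {C, D} — none reach the full schema.
{C, E, F}⁺: CE→ABD adds A, B, D → {A, B, C, D, E, F}. Minimal: {E, F}⁺ = {E, F}; {C, F}⁺ = {C, F}; {C, E}⁺ = {A, B, C, D, E} — none reach the full schema.
Any other superkey contains one of these as a subset, so there are no further candidate keys.

ADF, CDF, CEF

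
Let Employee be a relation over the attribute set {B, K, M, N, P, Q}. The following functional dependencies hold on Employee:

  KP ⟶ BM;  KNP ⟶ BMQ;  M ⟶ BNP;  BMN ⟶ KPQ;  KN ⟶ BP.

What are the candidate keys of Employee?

{M}; {K, N}; {K, P}

{M}⁺: M→BNP adds B, N, P; BMN→KPQ adds K, Q → {B, K, M, N, P, Q}.
{K, N}⁺: KN→BP adds B, P; KP→BM adds M; KNP→BMQ adds Q → {B, K, M, N, P, Q}. Minimal: {N}⁺ = {N}; {K}⁺ = {K} — none reach the full schema.
{K, P}⁺: KP→BM adds B, M; M→BNP adds N; BMN→KPQ adds Q → {B, K, M, N, P, Q}. Minimal: {P}⁺ = {P}; {K}⁺ = {K} — none reach the full schema.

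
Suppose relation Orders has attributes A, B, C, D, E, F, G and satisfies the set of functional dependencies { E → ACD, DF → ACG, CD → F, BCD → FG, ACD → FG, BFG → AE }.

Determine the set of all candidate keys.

Attribute B never appears on the right-hand side of any dependency, so B must belong to every candidate key.
{B}⁺ = {B}, which is not all of the schema, so we must add further attributes.
{B, E}⁺: E→ACD adds A, C, D; CD→F adds F; BCD→FG adds G → {A, B, C, D, E, F, G}. Minimal: {E}⁺ = {A, C, D, E, F, G}; {B}⁺ = {B} — none reach the full schema.
{B, C, D}⁺: CD→F adds F; BCD→FG adds G; BFG→AE adds A, E → {A, B, C, D, E, F, G}. Minimal: {C, D}⁺ = {A, C, D, F, G}; {B, D}⁺ = {B, D}; {B, C}⁺ = {B, C} — none reach the full schema.
{B, D, F}⁺: DF→ACG adds A, C, G; BFG→AE adds E → {A, B, C, D, E, F, G}. Minimal: {D, F}⁺ = {A, C, D, F, G}; {B, F}⁺ = {B, F}; {B, D}⁺ = {B, D} — none reach the full schema.
{B, F, G}⁺: BFG→AE adds A, E; E→ACD adds C, D → {A, B, C, D, E, F, G}. Minimal: {F, G}⁺ = {F, G}; {B, G}⁺ = {B, G}; {B, F}⁺ = {B, F} — none reach the full schema.

BE; BCD; BDF; BFG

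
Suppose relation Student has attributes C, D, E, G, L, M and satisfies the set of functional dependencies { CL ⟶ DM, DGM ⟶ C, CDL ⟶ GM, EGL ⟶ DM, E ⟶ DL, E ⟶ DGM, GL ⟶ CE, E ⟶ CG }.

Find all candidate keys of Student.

{E}, {C, L}, {G, L}

{E}⁺: E→DL adds D, L; E→DGM adds G, M; GL→CE adds C → {C, D, E, G, L, M}.
{C, L}⁺: CL→DM adds D, M; CDL→GM adds G; GL→CE adds E → {C, D, E, G, L, M}. Minimal: {L}⁺ = {L}; {C}⁺ = {C} — none reach the full schema.
{G, L}⁺: GL→CE adds C, E; CL→DM adds D, M → {C, D, E, G, L, M}. Minimal: {L}⁺ = {L}; {G}⁺ = {G} — none reach the full schema.
Any other superkey contains one of these as a subset, so there are no further candidate keys.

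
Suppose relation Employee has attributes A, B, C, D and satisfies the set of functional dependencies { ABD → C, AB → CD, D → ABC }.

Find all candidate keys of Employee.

{D}, {A, B}

{D}⁺: D→ABC adds A, B, C → {A, B, C, D}.
{A, B}⁺: AB→CD adds C, D → {A, B, C, D}.
Any other superkey contains one of these as a subset, so there are no further candidate keys.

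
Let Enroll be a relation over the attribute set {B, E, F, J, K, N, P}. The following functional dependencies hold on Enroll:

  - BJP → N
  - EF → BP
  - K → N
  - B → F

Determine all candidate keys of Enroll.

BEJK, EFJK

Attributes E, J, K never appear on any right-hand side, so every candidate key must contain {E, J, K}.
{E, J, K}⁺ = {E, J, K, N}, which is not all of the schema, so we must add further attributes.
{B, E, J, K}⁺: K→N adds N; B→F adds F; EF→BP adds P → {B, E, F, J, K, N, P}.
{E, F, J, K}⁺: EF→BP adds B, P; K→N adds N → {B, E, F, J, K, N, P}.
Any other superkey contains one of these as a subset, so there are no further candidate keys.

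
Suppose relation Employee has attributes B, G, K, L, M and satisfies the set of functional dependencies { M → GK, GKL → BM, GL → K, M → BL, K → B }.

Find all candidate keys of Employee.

{M}, {G, L}

{M}⁺: M→GK adds G, K; M→BL adds B, L → {B, G, K, L, M}.
{G, L}⁺: GL→K adds K; K→B adds B; GKL→BM adds M → {B, G, K, L, M}. Minimal: {L}⁺ = {L}; {G}⁺ = {G} — none reach the full schema.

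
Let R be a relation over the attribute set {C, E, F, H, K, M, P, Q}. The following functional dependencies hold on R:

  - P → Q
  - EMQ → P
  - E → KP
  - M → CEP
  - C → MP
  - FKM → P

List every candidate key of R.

{C, F, H}⁺: C→MP adds M, P; P→Q adds Q; M→CEP adds E; E→KP adds K → {C, E, F, H, K, M, P, Q}. Minimal: {F, H}⁺ = {F, H}; {C, H}⁺ = {C, E, H, K, M, P, Q}; {C, F}⁺ = {C, E, F, K, M, P, Q} — none reach the full schema.
{F, H, M}⁺: M→CEP adds C, E, P; P→Q adds Q; E→KP adds K → {C, E, F, H, K, M, P, Q}. Minimal: {H, M}⁺ = {C, E, H, K, M, P, Q}; {F, M}⁺ = {C, E, F, K, M, P, Q}; {F, H}⁺ = {F, H} — none reach the full schema.
Any other superkey contains one of these as a subset, so there are no further candidate keys.

{C, F, H}, {F, H, M}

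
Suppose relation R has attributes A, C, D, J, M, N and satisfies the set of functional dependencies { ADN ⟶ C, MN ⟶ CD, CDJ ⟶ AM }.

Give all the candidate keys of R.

Attributes J, N never appear on any right-hand side, so every candidate key must contain {J, N}.
{J, N}⁺ = {J, N}, which is not all of the schema, so we must add further attributes.
{J, M, N}⁺: MN→CD adds C, D; CDJ→AM adds A → {A, C, D, J, M, N}.
{A, D, J, N}⁺: ADN→C adds C; CDJ→AM adds M → {A, C, D, J, M, N}.
{C, D, J, N}⁺: CDJ→AM adds A, M → {A, C, D, J, M, N}.

(J, M, N), (A, D, J, N), (C, D, J, N)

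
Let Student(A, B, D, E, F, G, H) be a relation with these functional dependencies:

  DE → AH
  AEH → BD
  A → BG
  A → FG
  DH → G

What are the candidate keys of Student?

(D, E), (A, E, H)

Attribute E never appears on the right-hand side of any dependency, so E must belong to every candidate key.
{E}⁺ = {E}, which is not all of the schema, so we must add further attributes.
{D, E}⁺: DE→AH adds A, H; AEH→BD adds B; A→BG adds G; A→FG adds F → {A, B, D, E, F, G, H}.
{A, E, H}⁺: AEH→BD adds B, D; A→BG adds G; A→FG adds F → {A, B, D, E, F, G, H}.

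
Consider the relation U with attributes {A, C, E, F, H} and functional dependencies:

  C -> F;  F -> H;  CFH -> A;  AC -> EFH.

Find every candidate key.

{C}

Attribute C never appears on the right-hand side of any dependency, so C must belong to every candidate key.
{C}⁺ = {A, C, E, F, H}, which is all of the schema, so {C} is the only candidate key.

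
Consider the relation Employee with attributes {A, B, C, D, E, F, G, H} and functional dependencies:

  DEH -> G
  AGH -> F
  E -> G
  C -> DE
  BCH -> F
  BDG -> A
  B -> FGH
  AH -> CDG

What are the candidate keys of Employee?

Attribute B never appears on the right-hand side of any dependency, so B must belong to every candidate key.
{B}⁺ = {B, F, G, H}, which is not all of the schema, so we must add further attributes.
{A, B}⁺: B→FGH adds F, G, H; AH→CDG adds C, D; C→DE adds E → {A, B, C, D, E, F, G, H}. Minimal: {B}⁺ = {B, F, G, H}; {A}⁺ = {A} — none reach the full schema.
{B, C}⁺: C→DE adds D, E; B→FGH adds F, G, H; BDG→A adds A → {A, B, C, D, E, F, G, H}. Minimal: {C}⁺ = {C, D, E, G}; {B}⁺ = {B, F, G, H} — none reach the full schema.
{B, D}⁺: B→FGH adds F, G, H; BDG→A adds A; AH→CDG adds C; C→DE adds E → {A, B, C, D, E, F, G, H}. Minimal: {D}⁺ = {D}; {B}⁺ = {B, F, G, H} — none reach the full schema.
Any other superkey contains one of these as a subset, so there are no further candidate keys.

AB, BC, BD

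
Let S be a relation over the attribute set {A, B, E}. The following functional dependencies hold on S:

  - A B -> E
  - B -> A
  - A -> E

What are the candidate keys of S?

{B}⁺: B→A adds A; A→E adds E → {A, B, E}.
No other minimal superkey exists.

{B}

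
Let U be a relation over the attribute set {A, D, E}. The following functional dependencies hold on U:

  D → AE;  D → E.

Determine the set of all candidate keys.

{D}

Attribute D never appears on the right-hand side of any dependency, so D must belong to every candidate key.
{D}⁺ = {A, D, E}, which is all of the schema, so {D} is the only candidate key.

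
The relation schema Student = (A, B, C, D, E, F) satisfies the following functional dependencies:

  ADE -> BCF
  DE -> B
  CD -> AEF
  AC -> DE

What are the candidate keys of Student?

{A, C}, {C, D}, {A, D, E}

{A, C}⁺: AC→DE adds D, E; ADE→BCF adds B, F → {A, B, C, D, E, F}.
{C, D}⁺: CD→AEF adds A, E, F; ADE→BCF adds B → {A, B, C, D, E, F}.
{A, D, E}⁺: ADE→BCF adds B, C, F → {A, B, C, D, E, F}.
Any other superkey contains one of these as a subset, so there are no further candidate keys.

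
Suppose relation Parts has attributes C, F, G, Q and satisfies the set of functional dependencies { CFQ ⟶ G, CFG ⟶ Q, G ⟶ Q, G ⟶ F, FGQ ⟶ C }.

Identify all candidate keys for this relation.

{G}⁺: G→Q adds Q; G→F adds F; FGQ→C adds C → {C, F, G, Q}.
{C, F, Q}⁺: CFQ→G adds G → {C, F, G, Q}.

{G}, {C, F, Q}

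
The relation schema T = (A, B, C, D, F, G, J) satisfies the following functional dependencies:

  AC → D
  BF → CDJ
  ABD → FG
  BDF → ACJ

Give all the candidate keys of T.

(B, F); (A, B, C); (A, B, D)

Attribute B never appears on the right-hand side of any dependency, so B must belong to every candidate key.
{B}⁺ = {B}, which is not all of the schema, so we must add further attributes.
{B, F}⁺: BF→CDJ adds C, D, J; BDF→ACJ adds A; ABD→FG adds G → {A, B, C, D, F, G, J}. Minimal: {F}⁺ = {F}; {B}⁺ = {B} — none reach the full schema.
{A, B, C}⁺: AC→D adds D; ABD→FG adds F, G; BDF→ACJ adds J → {A, B, C, D, F, G, J}. Minimal: {B, C}⁺ = {B, C}; {A, C}⁺ = {A, C, D}; {A, B}⁺ = {A, B} — none reach the full schema.
{A, B, D}⁺: ABD→FG adds F, G; BDF→ACJ adds C, J → {A, B, C, D, F, G, J}. Minimal: {B, D}⁺ = {B, D}; {A, D}⁺ = {A, D}; {A, B}⁺ = {A, B} — none reach the full schema.
Any other superkey contains one of these as a subset, so there are no further candidate keys.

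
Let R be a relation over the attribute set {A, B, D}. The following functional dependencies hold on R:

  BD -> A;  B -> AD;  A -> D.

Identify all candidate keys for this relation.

Attribute B never appears on the right-hand side of any dependency, so B must belong to every candidate key.
{B}⁺ = {A, B, D}, which is all of the schema, so {B} is the only candidate key.

{B}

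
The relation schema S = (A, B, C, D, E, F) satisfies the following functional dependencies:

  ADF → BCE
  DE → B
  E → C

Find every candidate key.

{A, D, F}

Attributes A, D, F never appear on any right-hand side, so every candidate key must contain {A, D, F}.
{A, D, F}⁺ = {A, B, C, D, E, F}, which is all of the schema, so {A, D, F} is the only candidate key.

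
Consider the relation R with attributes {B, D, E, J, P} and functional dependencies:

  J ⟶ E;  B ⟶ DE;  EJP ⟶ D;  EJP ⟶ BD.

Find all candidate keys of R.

Attributes J, P never appear on any right-hand side, so every candidate key must contain {J, P}.
{J, P}⁺ = {B, D, E, J, P}, which is all of the schema, so {J, P} is the only candidate key.

JP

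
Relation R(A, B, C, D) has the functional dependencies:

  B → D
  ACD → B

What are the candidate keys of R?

{A, B, C}; {A, C, D}

Attributes A, C never appear on any right-hand side, so every candidate key must contain {A, C}.
{A, C}⁺ = {A, C}, which is not all of the schema, so we must add further attributes.
{A, B, C}⁺: B→D adds D → {A, B, C, D}. Minimal: {B, C}⁺ = {B, C, D}; {A, C}⁺ = {A, C}; {A, B}⁺ = {A, B, D} — none reach the full schema.
{A, C, D}⁺: ACD→B adds B → {A, B, C, D}. Minimal: {C, D}⁺ = {C, D}; {A, D}⁺ = {A, D}; {A, C}⁺ = {A, C} — none reach the full schema.
Any other superkey contains one of these as a subset, so there are no further candidate keys.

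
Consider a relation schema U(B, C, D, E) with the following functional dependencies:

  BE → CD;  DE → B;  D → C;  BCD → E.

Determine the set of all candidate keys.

(B, D), (B, E), (D, E)

{B, D}⁺: D→C adds C; BCD→E adds E → {B, C, D, E}.
{B, E}⁺: BE→CD adds C, D → {B, C, D, E}.
{D, E}⁺: DE→B adds B; D→C adds C → {B, C, D, E}.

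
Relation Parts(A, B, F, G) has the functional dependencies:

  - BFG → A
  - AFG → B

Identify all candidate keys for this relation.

{A, F, G}, {B, F, G}

Attributes F, G never appear on any right-hand side, so every candidate key must contain {F, G}.
{F, G}⁺ = {F, G}, which is not all of the schema, so we must add further attributes.
{A, F, G}⁺: AFG→B adds B → {A, B, F, G}. Minimal: {F, G}⁺ = {F, G}; {A, G}⁺ = {A, G}; {A, F}⁺ = {A, F} — none reach the full schema.
{B, F, G}⁺: BFG→A adds A → {A, B, F, G}. Minimal: {F, G}⁺ = {F, G}; {B, G}⁺ = {B, G}; {B, F}⁺ = {B, F} — none reach the full schema.
Any other superkey contains one of these as a subset, so there are no further candidate keys.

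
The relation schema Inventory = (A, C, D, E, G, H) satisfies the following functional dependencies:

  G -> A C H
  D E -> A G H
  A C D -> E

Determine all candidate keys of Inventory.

(D, E); (D, G); (A, C, D)

Attribute D never appears on the right-hand side of any dependency, so D must belong to every candidate key.
{D}⁺ = {D}, which is not all of the schema, so we must add further attributes.
{D, E}⁺: DE→AGH adds A, G, H; G→ACH adds C → {A, C, D, E, G, H}. Minimal: {E}⁺ = {E}; {D}⁺ = {D} — none reach the full schema.
{D, G}⁺: G→ACH adds A, C, H; ACD→E adds E → {A, C, D, E, G, H}. Minimal: {G}⁺ = {A, C, G, H}; {D}⁺ = {D} — none reach the full schema.
{A, C, D}⁺: ACD→E adds E; DE→AGH adds G, H → {A, C, D, E, G, H}. Minimal: {C, D}⁺ = {C, D}; {A, D}⁺ = {A, D}; {A, C}⁺ = {A, C} — none reach the full schema.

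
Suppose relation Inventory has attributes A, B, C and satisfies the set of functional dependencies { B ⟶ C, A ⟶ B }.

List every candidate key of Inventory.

Attribute A never appears on the right-hand side of any dependency, so A must belong to every candidate key.
{A}⁺ = {A, B, C}, which is all of the schema, so {A} is the only candidate key.

{A}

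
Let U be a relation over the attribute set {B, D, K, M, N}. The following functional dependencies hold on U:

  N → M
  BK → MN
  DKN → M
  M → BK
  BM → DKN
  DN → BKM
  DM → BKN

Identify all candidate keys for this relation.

M; N; BK

{M}⁺: M→BK adds B, K; BM→DKN adds D, N → {B, D, K, M, N}.
{N}⁺: N→M adds M; M→BK adds B, K; BM→DKN adds D → {B, D, K, M, N}.
{B, K}⁺: BK→MN adds M, N; BM→DKN adds D → {B, D, K, M, N}.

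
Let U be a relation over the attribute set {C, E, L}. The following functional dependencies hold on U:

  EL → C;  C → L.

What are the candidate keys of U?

Attribute E never appears on the right-hand side of any dependency, so E must belong to every candidate key.
{E}⁺ = {E}, which is not all of the schema, so we must add further attributes.
{C, E}⁺: C→L adds L → {C, E, L}. Minimal: {E}⁺ = {E}; {C}⁺ = {C, L} — none reach the full schema.
{E, L}⁺: EL→C adds C → {C, E, L}. Minimal: {L}⁺ = {L}; {E}⁺ = {E} — none reach the full schema.
Any other superkey contains one of these as a subset, so there are no further candidate keys.

{C, E}, {E, L}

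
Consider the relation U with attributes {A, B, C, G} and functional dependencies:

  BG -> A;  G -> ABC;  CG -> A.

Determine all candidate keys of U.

Attribute G never appears on the right-hand side of any dependency, so G must belong to every candidate key.
{G}⁺ = {A, B, C, G}, which is all of the schema, so {G} is the only candidate key.

(G)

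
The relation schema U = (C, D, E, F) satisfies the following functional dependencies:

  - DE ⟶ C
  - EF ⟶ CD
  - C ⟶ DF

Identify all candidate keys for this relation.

{C, E}, {D, E}, {E, F}

{C, E}⁺: C→DF adds D, F → {C, D, E, F}. Minimal: {E}⁺ = {E}; {C}⁺ = {C, D, F} — none reach the full schema.
{D, E}⁺: DE→C adds C; C→DF adds F → {C, D, E, F}. Minimal: {E}⁺ = {E}; {D}⁺ = {D} — none reach the full schema.
{E, F}⁺: EF→CD adds C, D → {C, D, E, F}. Minimal: {F}⁺ = {F}; {E}⁺ = {E} — none reach the full schema.
Any other superkey contains one of these as a subset, so there are no further candidate keys.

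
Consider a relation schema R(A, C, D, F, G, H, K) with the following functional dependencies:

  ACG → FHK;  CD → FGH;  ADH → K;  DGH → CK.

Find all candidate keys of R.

{A, C, D}, {A, D, G, H}

{A, C, D}⁺: CD→FGH adds F, G, H; ADH→K adds K → {A, C, D, F, G, H, K}. Minimal: {C, D}⁺ = {C, D, F, G, H, K}; {A, D}⁺ = {A, D}; {A, C}⁺ = {A, C} — none reach the full schema.
{A, D, G, H}⁺: ADH→K adds K; DGH→CK adds C; ACG→FHK adds F → {A, C, D, F, G, H, K}. Minimal: {D, G, H}⁺ = {C, D, F, G, H, K}; {A, G, H}⁺ = {A, G, H}; {A, D, H}⁺ = {A, D, H, K}; … — none reach the full schema.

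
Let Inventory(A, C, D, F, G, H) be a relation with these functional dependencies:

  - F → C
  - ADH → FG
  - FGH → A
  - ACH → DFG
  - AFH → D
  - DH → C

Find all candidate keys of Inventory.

Attribute H never appears on the right-hand side of any dependency, so H must belong to every candidate key.
{H}⁺ = {H}, which is not all of the schema, so we must add further attributes.
{A, C, H}⁺: ACH→DFG adds D, F, G → {A, C, D, F, G, H}. Minimal: {C, H}⁺ = {C, H}; {A, H}⁺ = {A, H}; {A, C}⁺ = {A, C} — none reach the full schema.
{A, D, H}⁺: ADH→FG adds F, G; DH→C adds C → {A, C, D, F, G, H}. Minimal: {D, H}⁺ = {C, D, H}; {A, H}⁺ = {A, H}; {A, D}⁺ = {A, D} — none reach the full schema.
{A, F, H}⁺: F→C adds C; ACH→DFG adds D, G → {A, C, D, F, G, H}. Minimal: {F, H}⁺ = {C, F, H}; {A, H}⁺ = {A, H}; {A, F}⁺ = {A, C, F} — none reach the full schema.
{F, G, H}⁺: F→C adds C; FGH→A adds A; ACH→DFG adds D → {A, C, D, F, G, H}. Minimal: {G, H}⁺ = {G, H}; {F, H}⁺ = {C, F, H}; {F, G}⁺ = {C, F, G} — none reach the full schema.
Any other superkey contains one of these as a subset, so there are no further candidate keys.

{A, C, H}, {A, D, H}, {A, F, H}, {F, G, H}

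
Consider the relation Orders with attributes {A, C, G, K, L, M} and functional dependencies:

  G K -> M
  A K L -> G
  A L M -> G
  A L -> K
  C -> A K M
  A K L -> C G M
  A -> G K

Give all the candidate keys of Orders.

{A, L}, {C, L}

Attribute L never appears on the right-hand side of any dependency, so L must belong to every candidate key.
{L}⁺ = {L}, which is not all of the schema, so we must add further attributes.
{A, L}⁺: AL→K adds K; AKL→CGM adds C, G, M → {A, C, G, K, L, M}. Minimal: {L}⁺ = {L}; {A}⁺ = {A, G, K, M} — none reach the full schema.
{C, L}⁺: C→AKM adds A, K, M; AKL→CGM adds G → {A, C, G, K, L, M}. Minimal: {L}⁺ = {L}; {C}⁺ = {A, C, G, K, M} — none reach the full schema.
Any other superkey contains one of these as a subset, so there are no further candidate keys.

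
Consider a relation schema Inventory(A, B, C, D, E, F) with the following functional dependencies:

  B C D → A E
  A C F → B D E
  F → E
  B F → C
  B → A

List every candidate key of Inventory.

(B, F); (A, C, F)

Attribute F never appears on the right-hand side of any dependency, so F must belong to every candidate key.
{F}⁺ = {E, F}, which is not all of the schema, so we must add further attributes.
{B, F}⁺: F→E adds E; BF→C adds C; B→A adds A; ACF→BDE adds D → {A, B, C, D, E, F}. Minimal: {F}⁺ = {E, F}; {B}⁺ = {A, B} — none reach the full schema.
{A, C, F}⁺: ACF→BDE adds B, D, E → {A, B, C, D, E, F}. Minimal: {C, F}⁺ = {C, E, F}; {A, F}⁺ = {A, E, F}; {A, C}⁺ = {A, C} — none reach the full schema.
Any other superkey contains one of these as a subset, so there are no further candidate keys.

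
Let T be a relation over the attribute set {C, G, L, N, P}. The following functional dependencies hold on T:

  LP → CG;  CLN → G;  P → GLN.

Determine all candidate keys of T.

Attribute P never appears on the right-hand side of any dependency, so P must belong to every candidate key.
{P}⁺ = {C, G, L, N, P}, which is all of the schema, so {P} is the only candidate key.

P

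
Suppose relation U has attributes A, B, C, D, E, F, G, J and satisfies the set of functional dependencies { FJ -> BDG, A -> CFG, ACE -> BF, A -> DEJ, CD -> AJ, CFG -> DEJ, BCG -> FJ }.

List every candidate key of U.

{A}⁺: A→CFG adds C, F, G; A→DEJ adds D, E, J; FJ→BDG adds B → {A, B, C, D, E, F, G, J}.
{C, D}⁺: CD→AJ adds A, J; A→CFG adds F, G; A→DEJ adds E; FJ→BDG adds B → {A, B, C, D, E, F, G, J}.
{B, C, G}⁺: BCG→FJ adds F, J; FJ→BDG adds D; CD→AJ adds A; CFG→DEJ adds E → {A, B, C, D, E, F, G, J}.
{C, F, G}⁺: CFG→DEJ adds D, E, J; FJ→BDG adds B; CD→AJ adds A → {A, B, C, D, E, F, G, J}.
{C, F, J}⁺: FJ→BDG adds B, D, G; CD→AJ adds A; CFG→DEJ adds E → {A, B, C, D, E, F, G, J}.

{A}, {C, D}, {B, C, G}, {C, F, G}, {C, F, J}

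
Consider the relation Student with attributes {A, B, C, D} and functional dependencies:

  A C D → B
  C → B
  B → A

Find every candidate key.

Attributes C, D never appear on any right-hand side, so every candidate key must contain {C, D}.
{C, D}⁺ = {A, B, C, D}, which is all of the schema, so {C, D} is the only candidate key.

{C, D}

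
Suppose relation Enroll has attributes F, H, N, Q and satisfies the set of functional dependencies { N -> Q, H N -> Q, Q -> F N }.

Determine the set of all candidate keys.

Attribute H never appears on the right-hand side of any dependency, so H must belong to every candidate key.
{H}⁺ = {H}, which is not all of the schema, so we must add further attributes.
{H, N}⁺: N→Q adds Q; Q→FN adds F → {F, H, N, Q}.
{H, Q}⁺: Q→FN adds F, N → {F, H, N, Q}.

HN, HQ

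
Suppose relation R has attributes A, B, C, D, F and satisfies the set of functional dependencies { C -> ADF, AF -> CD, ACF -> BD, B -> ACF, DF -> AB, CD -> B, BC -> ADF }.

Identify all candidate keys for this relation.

(B), (C), (A, F), (D, F)

{B}⁺: B→ACF adds A, C, F; BC→ADF adds D → {A, B, C, D, F}.
{C}⁺: C→ADF adds A, D, F; ACF→BD adds B → {A, B, C, D, F}.
{A, F}⁺: AF→CD adds C, D; ACF→BD adds B → {A, B, C, D, F}.
{D, F}⁺: DF→AB adds A, B; AF→CD adds C → {A, B, C, D, F}.
Any other superkey contains one of these as a subset, so there are no further candidate keys.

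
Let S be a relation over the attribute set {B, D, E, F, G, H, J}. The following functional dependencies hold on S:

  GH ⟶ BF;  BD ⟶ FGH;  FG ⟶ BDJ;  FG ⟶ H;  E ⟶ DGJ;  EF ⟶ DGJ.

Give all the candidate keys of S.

Attribute E never appears on the right-hand side of any dependency, so E must belong to every candidate key.
{E}⁺ = {D, E, G, J}, which is not all of the schema, so we must add further attributes.
{B, E}⁺: E→DGJ adds D, G, J; BD→FGH adds F, H → {B, D, E, F, G, H, J}. Minimal: {E}⁺ = {D, E, G, J}; {B}⁺ = {B} — none reach the full schema.
{E, F}⁺: E→DGJ adds D, G, J; FG→BDJ adds B; FG→H adds H → {B, D, E, F, G, H, J}. Minimal: {F}⁺ = {F}; {E}⁺ = {D, E, G, J} — none reach the full schema.
{E, H}⁺: E→DGJ adds D, G, J; GH→BF adds B, F → {B, D, E, F, G, H, J}. Minimal: {H}⁺ = {H}; {E}⁺ = {D, E, G, J} — none reach the full schema.

{B, E}; {E, F}; {E, H}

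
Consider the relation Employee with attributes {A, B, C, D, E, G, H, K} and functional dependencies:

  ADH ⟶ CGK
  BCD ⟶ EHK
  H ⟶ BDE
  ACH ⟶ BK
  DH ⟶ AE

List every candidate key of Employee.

{H}, {B, C, D}

{H}⁺: H→BDE adds B, D, E; DH→AE adds A; ADH→CGK adds C, G, K → {A, B, C, D, E, G, H, K}.
{B, C, D}⁺: BCD→EHK adds E, H, K; DH→AE adds A; ADH→CGK adds G → {A, B, C, D, E, G, H, K}. Minimal: {C, D}⁺ = {C, D}; {B, D}⁺ = {B, D}; {B, C}⁺ = {B, C} — none reach the full schema.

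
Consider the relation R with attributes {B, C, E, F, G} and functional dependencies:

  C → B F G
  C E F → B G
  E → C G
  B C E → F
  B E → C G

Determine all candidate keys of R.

{E}

{E}⁺: E→CG adds C, G; C→BFG adds B, F → {B, C, E, F, G}.
No other minimal superkey exists.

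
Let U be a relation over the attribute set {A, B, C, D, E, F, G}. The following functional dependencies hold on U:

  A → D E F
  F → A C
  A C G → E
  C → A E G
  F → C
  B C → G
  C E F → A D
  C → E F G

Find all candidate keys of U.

Attribute B never appears on the right-hand side of any dependency, so B must belong to every candidate key.
{B}⁺ = {B}, which is not all of the schema, so we must add further attributes.
{A, B}⁺: A→DEF adds D, E, F; F→AC adds C; C→AEG adds G → {A, B, C, D, E, F, G}. Minimal: {B}⁺ = {B}; {A}⁺ = {A, C, D, E, F, G} — none reach the full schema.
{B, C}⁺: C→AEG adds A, E, G; C→EFG adds F; A→DEF adds D → {A, B, C, D, E, F, G}. Minimal: {C}⁺ = {A, C, D, E, F, G}; {B}⁺ = {B} — none reach the full schema.
{B, F}⁺: F→AC adds A, C; C→AEG adds E, G; CEF→AD adds D → {A, B, C, D, E, F, G}. Minimal: {F}⁺ = {A, C, D, E, F, G}; {B}⁺ = {B} — none reach the full schema.
Any other superkey contains one of these as a subset, so there are no further candidate keys.

AB; BC; BF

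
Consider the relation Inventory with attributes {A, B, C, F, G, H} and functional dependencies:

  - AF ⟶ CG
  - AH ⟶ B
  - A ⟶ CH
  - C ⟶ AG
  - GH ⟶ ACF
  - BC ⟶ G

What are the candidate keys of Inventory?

{A}⁺: A→CH adds C, H; C→AG adds G; GH→ACF adds F; AH→B adds B → {A, B, C, F, G, H}.
{C}⁺: C→AG adds A, G; A→CH adds H; GH→ACF adds F; AH→B adds B → {A, B, C, F, G, H}.
{G, H}⁺: GH→ACF adds A, C, F; AH→B adds B → {A, B, C, F, G, H}.

A; C; GH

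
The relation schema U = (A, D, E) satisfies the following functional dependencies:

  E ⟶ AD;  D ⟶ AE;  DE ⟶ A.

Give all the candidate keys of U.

(D), (E)

{D}⁺: D→AE adds A, E → {A, D, E}.
{E}⁺: E→AD adds A, D → {A, D, E}.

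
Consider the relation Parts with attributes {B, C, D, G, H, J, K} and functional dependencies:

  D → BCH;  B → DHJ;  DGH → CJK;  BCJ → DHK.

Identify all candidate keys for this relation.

(B, G), (D, G)

Attribute G never appears on the right-hand side of any dependency, so G must belong to every candidate key.
{G}⁺ = {G}, which is not all of the schema, so we must add further attributes.
{B, G}⁺: B→DHJ adds D, H, J; DGH→CJK adds C, K → {B, C, D, G, H, J, K}. Minimal: {G}⁺ = {G}; {B}⁺ = {B, C, D, H, J, K} — none reach the full schema.
{D, G}⁺: D→BCH adds B, C, H; B→DHJ adds J; DGH→CJK adds K → {B, C, D, G, H, J, K}. Minimal: {G}⁺ = {G}; {D}⁺ = {B, C, D, H, J, K} — none reach the full schema.
Any other superkey contains one of these as a subset, so there are no further candidate keys.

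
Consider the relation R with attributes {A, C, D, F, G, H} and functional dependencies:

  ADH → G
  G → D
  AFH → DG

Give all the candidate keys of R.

{A, C, F, H}

Attributes A, C, F, H never appear on any right-hand side, so every candidate key must contain {A, C, F, H}.
{A, C, F, H}⁺ = {A, C, D, F, G, H}, which is all of the schema, so {A, C, F, H} is the only candidate key.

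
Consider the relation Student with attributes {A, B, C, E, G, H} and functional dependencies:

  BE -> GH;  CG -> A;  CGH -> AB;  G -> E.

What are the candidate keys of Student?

BCE, BCG, CGH

Attribute C never appears on the right-hand side of any dependency, so C must belong to every candidate key.
{C}⁺ = {C}, which is not all of the schema, so we must add further attributes.
{B, C, E}⁺: BE→GH adds G, H; CG→A adds A → {A, B, C, E, G, H}. Minimal: {C, E}⁺ = {C, E}; {B, E}⁺ = {B, E, G, H}; {B, C}⁺ = {B, C} — none reach the full schema.
{B, C, G}⁺: CG→A adds A; G→E adds E; BE→GH adds H → {A, B, C, E, G, H}. Minimal: {C, G}⁺ = {A, C, E, G}; {B, G}⁺ = {B, E, G, H}; {B, C}⁺ = {B, C} — none reach the full schema.
{C, G, H}⁺: CG→A adds A; CGH→AB adds B; G→E adds E → {A, B, C, E, G, H}. Minimal: {G, H}⁺ = {E, G, H}; {C, H}⁺ = {C, H}; {C, G}⁺ = {A, C, E, G} — none reach the full schema.
Any other superkey contains one of these as a subset, so there are no further candidate keys.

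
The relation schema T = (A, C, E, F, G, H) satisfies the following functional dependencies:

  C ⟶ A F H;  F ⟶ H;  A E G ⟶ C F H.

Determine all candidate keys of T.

{A, E, G}; {C, E, G}

Attributes E, G never appear on any right-hand side, so every candidate key must contain {E, G}.
{E, G}⁺ = {E, G}, which is not all of the schema, so we must add further attributes.
{A, E, G}⁺: AEG→CFH adds C, F, H → {A, C, E, F, G, H}.
{C, E, G}⁺: C→AFH adds A, F, H → {A, C, E, F, G, H}.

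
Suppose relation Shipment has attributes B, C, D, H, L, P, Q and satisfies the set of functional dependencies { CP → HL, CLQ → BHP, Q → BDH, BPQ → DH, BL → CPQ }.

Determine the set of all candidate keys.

{B, L}⁺: BL→CPQ adds C, P, Q; CP→HL adds H; Q→BDH adds D → {B, C, D, H, L, P, Q}.
{L, Q}⁺: Q→BDH adds B, D, H; BL→CPQ adds C, P → {B, C, D, H, L, P, Q}.
{B, C, P}⁺: CP→HL adds H, L; BL→CPQ adds Q; Q→BDH adds D → {B, C, D, H, L, P, Q}.
{C, P, Q}⁺: CP→HL adds H, L; CLQ→BHP adds B; Q→BDH adds D → {B, C, D, H, L, P, Q}.
Any other superkey contains one of these as a subset, so there are no further candidate keys.

(B, L), (L, Q), (B, C, P), (C, P, Q)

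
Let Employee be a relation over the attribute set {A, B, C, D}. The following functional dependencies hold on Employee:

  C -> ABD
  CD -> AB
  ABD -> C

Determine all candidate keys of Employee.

C, ABD

{C}⁺: C→ABD adds A, B, D → {A, B, C, D}.
{A, B, D}⁺: ABD→C adds C → {A, B, C, D}. Minimal: {B, D}⁺ = {B, D}; {A, D}⁺ = {A, D}; {A, B}⁺ = {A, B} — none reach the full schema.
Any other superkey contains one of these as a subset, so there are no further candidate keys.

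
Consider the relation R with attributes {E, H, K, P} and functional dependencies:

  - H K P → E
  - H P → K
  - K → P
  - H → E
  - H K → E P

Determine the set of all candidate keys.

{H, K}, {H, P}

{H, K}⁺: K→P adds P; H→E adds E → {E, H, K, P}. Minimal: {K}⁺ = {K, P}; {H}⁺ = {E, H} — none reach the full schema.
{H, P}⁺: HP→K adds K; H→E adds E → {E, H, K, P}. Minimal: {P}⁺ = {P}; {H}⁺ = {E, H} — none reach the full schema.
Any other superkey contains one of these as a subset, so there are no further candidate keys.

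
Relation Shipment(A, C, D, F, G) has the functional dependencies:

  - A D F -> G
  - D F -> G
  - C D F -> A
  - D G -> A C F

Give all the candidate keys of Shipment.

Attribute D never appears on the right-hand side of any dependency, so D must belong to every candidate key.
{D}⁺ = {D}, which is not all of the schema, so we must add further attributes.
{D, F}⁺: DF→G adds G; DG→ACF adds A, C → {A, C, D, F, G}. Minimal: {F}⁺ = {F}; {D}⁺ = {D} — none reach the full schema.
{D, G}⁺: DG→ACF adds A, C, F → {A, C, D, F, G}. Minimal: {G}⁺ = {G}; {D}⁺ = {D} — none reach the full schema.
Any other superkey contains one of these as a subset, so there are no further candidate keys.

{D, F}, {D, G}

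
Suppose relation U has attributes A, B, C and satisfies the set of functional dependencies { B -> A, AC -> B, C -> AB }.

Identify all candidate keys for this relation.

{C}

Attribute C never appears on the right-hand side of any dependency, so C must belong to every candidate key.
{C}⁺ = {A, B, C}, which is all of the schema, so {C} is the only candidate key.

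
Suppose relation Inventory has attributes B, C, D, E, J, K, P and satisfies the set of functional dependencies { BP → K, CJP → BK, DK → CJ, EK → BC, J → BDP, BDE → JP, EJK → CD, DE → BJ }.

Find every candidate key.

{D, E}, {E, J}

Attribute E never appears on the right-hand side of any dependency, so E must belong to every candidate key.
{E}⁺ = {E}, which is not all of the schema, so we must add further attributes.
{D, E}⁺: DE→BJ adds B, J; J→BDP adds P; BP→K adds K; DK→CJ adds C → {B, C, D, E, J, K, P}.
{E, J}⁺: J→BDP adds B, D, P; BP→K adds K; DK→CJ adds C → {B, C, D, E, J, K, P}.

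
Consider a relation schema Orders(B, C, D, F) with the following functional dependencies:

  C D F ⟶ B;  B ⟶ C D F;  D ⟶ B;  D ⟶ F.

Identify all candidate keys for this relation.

{B}, {D}

{B}⁺: B→CDF adds C, D, F → {B, C, D, F}.
{D}⁺: D→B adds B; D→F adds F; B→CDF adds C → {B, C, D, F}.
Any other superkey contains one of these as a subset, so there are no further candidate keys.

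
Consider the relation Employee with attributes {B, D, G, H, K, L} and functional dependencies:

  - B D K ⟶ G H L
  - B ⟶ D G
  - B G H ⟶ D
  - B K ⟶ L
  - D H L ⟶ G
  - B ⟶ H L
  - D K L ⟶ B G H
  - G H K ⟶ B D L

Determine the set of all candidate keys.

{B, K}, {D, K, L}, {G, H, K}

Attribute K never appears on the right-hand side of any dependency, so K must belong to every candidate key.
{K}⁺ = {K}, which is not all of the schema, so we must add further attributes.
{B, K}⁺: B→DG adds D, G; BK→L adds L; B→HL adds H → {B, D, G, H, K, L}. Minimal: {K}⁺ = {K}; {B}⁺ = {B, D, G, H, L} — none reach the full schema.
{D, K, L}⁺: DKL→BGH adds B, G, H → {B, D, G, H, K, L}. Minimal: {K, L}⁺ = {K, L}; {D, L}⁺ = {D, L}; {D, K}⁺ = {D, K} — none reach the full schema.
{G, H, K}⁺: GHK→BDL adds B, D, L → {B, D, G, H, K, L}. Minimal: {H, K}⁺ = {H, K}; {G, K}⁺ = {G, K}; {G, H}⁺ = {G, H} — none reach the full schema.
Any other superkey contains one of these as a subset, so there are no further candidate keys.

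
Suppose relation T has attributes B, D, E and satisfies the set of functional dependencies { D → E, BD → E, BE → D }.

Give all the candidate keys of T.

BD, BE

Attribute B never appears on the right-hand side of any dependency, so B must belong to every candidate key.
{B}⁺ = {B}, which is not all of the schema, so we must add further attributes.
{B, D}⁺: D→E adds E → {B, D, E}.
{B, E}⁺: BE→D adds D → {B, D, E}.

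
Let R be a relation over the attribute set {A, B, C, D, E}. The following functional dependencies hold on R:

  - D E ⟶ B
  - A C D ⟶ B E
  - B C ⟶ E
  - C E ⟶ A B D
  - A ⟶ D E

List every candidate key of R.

(A, C), (B, C), (C, E)

{A, C}⁺: A→DE adds D, E; DE→B adds B → {A, B, C, D, E}. Minimal: {C}⁺ = {C}; {A}⁺ = {A, B, D, E} — none reach the full schema.
{B, C}⁺: BC→E adds E; CE→ABD adds A, D → {A, B, C, D, E}. Minimal: {C}⁺ = {C}; {B}⁺ = {B} — none reach the full schema.
{C, E}⁺: CE→ABD adds A, B, D → {A, B, C, D, E}. Minimal: {E}⁺ = {E}; {C}⁺ = {C} — none reach the full schema.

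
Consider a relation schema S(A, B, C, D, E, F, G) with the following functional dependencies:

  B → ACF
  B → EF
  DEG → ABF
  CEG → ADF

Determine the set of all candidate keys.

Attribute G never appears on the right-hand side of any dependency, so G must belong to every candidate key.
{G}⁺ = {G}, which is not all of the schema, so we must add further attributes.
{B, G}⁺: B→ACF adds A, C, F; B→EF adds E; CEG→ADF adds D → {A, B, C, D, E, F, G}. Minimal: {G}⁺ = {G}; {B}⁺ = {A, B, C, E, F} — none reach the full schema.
{C, E, G}⁺: CEG→ADF adds A, D, F; DEG→ABF adds B → {A, B, C, D, E, F, G}. Minimal: {E, G}⁺ = {E, G}; {C, G}⁺ = {C, G}; {C, E}⁺ = {C, E} — none reach the full schema.
{D, E, G}⁺: DEG→ABF adds A, B, F; B→ACF adds C → {A, B, C, D, E, F, G}. Minimal: {E, G}⁺ = {E, G}; {D, G}⁺ = {D, G}; {D, E}⁺ = {D, E} — none reach the full schema.

{B, G}, {C, E, G}, {D, E, G}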